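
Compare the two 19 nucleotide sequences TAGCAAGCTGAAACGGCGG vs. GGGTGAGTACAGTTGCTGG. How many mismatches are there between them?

Comparing position by position, 12 bases differ: 1 (T/G), 2 (A/G), 4 (C/T), 5 (A/G), 8 (C/T), 9 (T/A), 10 (G/C), 12 (A/G), 13 (A/T), 14 (C/T), 16 (G/C), 17 (C/T).

12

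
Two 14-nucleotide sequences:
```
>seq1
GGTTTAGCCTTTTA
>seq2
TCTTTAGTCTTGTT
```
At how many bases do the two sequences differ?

5

Mismatches (1-based): base 1: G→T; base 2: G→C; base 8: C→T; base 12: T→G; base 14: A→T.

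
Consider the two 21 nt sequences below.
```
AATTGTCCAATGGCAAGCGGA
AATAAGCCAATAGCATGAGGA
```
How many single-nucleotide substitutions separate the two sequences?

Mismatches (1-based): position 4: T→A; position 5: G→A; position 6: T→G; position 12: G→A; position 16: A→T; position 18: C→A.

6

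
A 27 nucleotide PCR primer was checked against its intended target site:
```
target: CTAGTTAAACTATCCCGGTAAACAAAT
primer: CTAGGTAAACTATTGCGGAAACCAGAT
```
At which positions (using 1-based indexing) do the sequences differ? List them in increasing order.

5, 14, 15, 19, 22, 25

Scanning 1-based: 5: T/G; 14: C/T; 15: C/G; 19: T/A; 22: A/C; 25: A/G.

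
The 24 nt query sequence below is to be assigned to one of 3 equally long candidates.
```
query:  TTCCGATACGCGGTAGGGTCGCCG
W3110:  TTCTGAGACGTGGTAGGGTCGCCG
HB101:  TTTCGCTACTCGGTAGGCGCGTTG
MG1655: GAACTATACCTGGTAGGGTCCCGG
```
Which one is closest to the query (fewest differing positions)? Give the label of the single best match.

Hamming distances to query — W3110: 3; HB101: 7; MG1655: 8.
Smallest is W3110 with 3 mismatches.

W3110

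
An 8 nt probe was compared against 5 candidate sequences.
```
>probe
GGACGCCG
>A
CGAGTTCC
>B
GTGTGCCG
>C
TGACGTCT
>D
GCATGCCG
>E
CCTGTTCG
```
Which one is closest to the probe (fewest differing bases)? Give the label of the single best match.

D

A differs at 5 bases; B differs at 3 bases; C differs at 3 bases; D differs at 2 bases; E differs at 6 bases. The closest is D.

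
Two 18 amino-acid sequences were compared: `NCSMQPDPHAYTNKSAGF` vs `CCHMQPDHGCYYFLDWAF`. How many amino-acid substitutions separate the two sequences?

11

Comparing position by position, 11 positions differ: 1 (N/C), 3 (S/H), 8 (P/H), 9 (H/G), 10 (A/C), 12 (T/Y), 13 (N/F), 14 (K/L), 15 (S/D), 16 (A/W), 17 (G/A).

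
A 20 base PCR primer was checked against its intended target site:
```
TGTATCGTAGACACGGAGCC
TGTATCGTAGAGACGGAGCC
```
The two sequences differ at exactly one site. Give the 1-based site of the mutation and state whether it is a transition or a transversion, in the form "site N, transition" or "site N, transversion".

site 12, transversion

The sequences differ only at site 12: C→G (pyrimidine→purine), a transversion.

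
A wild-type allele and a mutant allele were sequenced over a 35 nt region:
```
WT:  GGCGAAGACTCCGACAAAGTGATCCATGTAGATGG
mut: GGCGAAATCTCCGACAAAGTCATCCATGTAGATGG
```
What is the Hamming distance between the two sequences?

3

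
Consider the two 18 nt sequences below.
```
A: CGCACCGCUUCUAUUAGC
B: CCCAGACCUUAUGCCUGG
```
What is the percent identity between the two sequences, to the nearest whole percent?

10 positions differ (2, 5, 6, 7, 11, 13, 14, 15, 16, 18), so 8 of 18 match: 8/18 = 44.44%.

44%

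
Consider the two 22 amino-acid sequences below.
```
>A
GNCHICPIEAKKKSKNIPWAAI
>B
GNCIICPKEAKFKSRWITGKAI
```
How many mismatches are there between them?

8

The sequences differ at residues 4, 8, 12, 15, 16, 18, 19, 20 (1-based) — 8 in total.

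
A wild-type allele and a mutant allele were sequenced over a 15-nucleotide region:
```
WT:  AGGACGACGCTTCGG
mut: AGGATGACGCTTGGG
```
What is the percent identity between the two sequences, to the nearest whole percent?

87%

Mismatches at positions 5, 13 (1-based): 2 of 15.
Identical positions: 13/15 = 86.67% → 87%.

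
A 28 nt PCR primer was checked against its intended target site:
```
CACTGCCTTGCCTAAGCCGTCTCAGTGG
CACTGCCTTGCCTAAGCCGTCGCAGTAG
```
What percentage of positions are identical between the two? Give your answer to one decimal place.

92.9%

2 positions differ (22, 27), so 26 of 28 match: 26/28 = 92.86%.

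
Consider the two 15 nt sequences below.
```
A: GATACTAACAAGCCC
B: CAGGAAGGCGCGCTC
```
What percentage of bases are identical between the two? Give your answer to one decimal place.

33.3%

10 positions differ (1, 3, 4, 5, 6, 7, 8, 10, 11, 14), so 5 of 15 match: 5/15 = 33.33%.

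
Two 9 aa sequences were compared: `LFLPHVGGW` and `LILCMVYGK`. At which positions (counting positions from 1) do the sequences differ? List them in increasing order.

2, 4, 5, 7, 9

Differences at position 2 (F→I), position 4 (P→C), position 5 (H→M), position 7 (G→Y), position 9 (W→K).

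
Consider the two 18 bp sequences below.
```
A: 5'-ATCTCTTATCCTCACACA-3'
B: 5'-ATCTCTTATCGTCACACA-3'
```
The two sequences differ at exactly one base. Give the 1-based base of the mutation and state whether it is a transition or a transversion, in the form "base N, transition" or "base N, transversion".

Base 11 changes C→G. C is a pyrimidine and G is a purine, so this is a transversion.

base 11, transversion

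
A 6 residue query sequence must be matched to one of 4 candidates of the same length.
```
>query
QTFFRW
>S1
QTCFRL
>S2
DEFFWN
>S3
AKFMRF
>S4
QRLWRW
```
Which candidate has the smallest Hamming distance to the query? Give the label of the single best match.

Hamming distances to query — S1: 2; S2: 4; S3: 4; S4: 3.
Smallest is S1 with 2 mismatches.

S1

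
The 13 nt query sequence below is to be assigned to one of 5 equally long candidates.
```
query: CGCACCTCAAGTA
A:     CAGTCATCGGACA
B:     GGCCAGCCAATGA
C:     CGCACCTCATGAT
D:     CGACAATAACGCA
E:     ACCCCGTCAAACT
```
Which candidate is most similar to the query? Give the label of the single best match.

C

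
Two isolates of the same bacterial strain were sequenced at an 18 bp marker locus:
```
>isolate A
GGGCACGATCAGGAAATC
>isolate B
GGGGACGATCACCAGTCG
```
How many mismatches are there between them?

7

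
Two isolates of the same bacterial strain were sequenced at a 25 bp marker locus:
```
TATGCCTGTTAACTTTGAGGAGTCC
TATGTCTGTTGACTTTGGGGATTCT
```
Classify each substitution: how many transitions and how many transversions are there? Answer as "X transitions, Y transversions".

4 transitions, 1 transversion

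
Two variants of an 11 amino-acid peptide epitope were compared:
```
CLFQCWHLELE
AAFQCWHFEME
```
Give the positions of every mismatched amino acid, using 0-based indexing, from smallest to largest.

Differences at position 0 (C→A), position 1 (L→A), position 7 (L→F), position 9 (L→M).

0, 1, 7, 9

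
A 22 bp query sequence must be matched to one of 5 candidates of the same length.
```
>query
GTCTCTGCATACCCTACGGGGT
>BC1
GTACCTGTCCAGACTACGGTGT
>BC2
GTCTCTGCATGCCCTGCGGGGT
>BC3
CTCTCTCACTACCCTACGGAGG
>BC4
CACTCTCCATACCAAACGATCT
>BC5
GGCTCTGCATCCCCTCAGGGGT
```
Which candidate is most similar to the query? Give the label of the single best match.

BC2

Hamming distances to query — BC1: 8; BC2: 2; BC3: 6; BC4: 8; BC5: 4.
Smallest is BC2 with 2 mismatches.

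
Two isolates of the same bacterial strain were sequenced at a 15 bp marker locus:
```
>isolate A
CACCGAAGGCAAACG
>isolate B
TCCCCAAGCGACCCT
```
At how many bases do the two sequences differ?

The sequences differ at bases 1, 2, 5, 9, 10, 12, 13, 15 (1-based) — 8 in total.

8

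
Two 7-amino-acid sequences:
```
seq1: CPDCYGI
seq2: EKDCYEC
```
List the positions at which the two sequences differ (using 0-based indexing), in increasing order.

0, 1, 5, 6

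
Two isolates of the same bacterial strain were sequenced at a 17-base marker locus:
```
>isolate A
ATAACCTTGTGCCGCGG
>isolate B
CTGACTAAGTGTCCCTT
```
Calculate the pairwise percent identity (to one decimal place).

Mismatches at positions 1, 3, 6, 7, 8, 12, 14, 16, 17 (1-based): 9 of 17.
Identical positions: 8/17 = 47.06% → 47.1%.

47.1%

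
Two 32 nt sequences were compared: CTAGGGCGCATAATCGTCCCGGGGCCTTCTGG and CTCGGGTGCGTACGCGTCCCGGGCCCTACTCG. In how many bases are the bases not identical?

8

Comparing position by position, 8 bases differ: 3 (A/C), 7 (C/T), 10 (A/G), 13 (A/C), 14 (T/G), 24 (G/C), 28 (T/A), 31 (G/C).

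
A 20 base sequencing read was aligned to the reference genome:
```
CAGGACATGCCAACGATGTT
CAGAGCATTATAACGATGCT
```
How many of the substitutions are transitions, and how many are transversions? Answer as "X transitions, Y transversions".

Transitions (purine↔purine or pyrimidine↔pyrimidine): 4 G→A, 5 A→G, 11 C→T, 19 T→C.
Transversions (purine↔pyrimidine): 9 G→T, 10 C→A.

4 transitions, 2 transversions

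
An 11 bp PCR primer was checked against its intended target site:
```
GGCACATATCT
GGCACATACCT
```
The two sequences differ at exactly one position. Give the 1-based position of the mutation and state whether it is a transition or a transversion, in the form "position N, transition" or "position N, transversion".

position 9, transition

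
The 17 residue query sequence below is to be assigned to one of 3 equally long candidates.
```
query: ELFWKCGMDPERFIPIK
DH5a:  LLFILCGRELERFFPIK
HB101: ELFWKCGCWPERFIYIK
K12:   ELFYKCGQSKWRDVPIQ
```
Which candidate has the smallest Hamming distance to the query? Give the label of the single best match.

Hamming distances to query — DH5a: 7; HB101: 3; K12: 8.
Smallest is HB101 with 3 mismatches.

HB101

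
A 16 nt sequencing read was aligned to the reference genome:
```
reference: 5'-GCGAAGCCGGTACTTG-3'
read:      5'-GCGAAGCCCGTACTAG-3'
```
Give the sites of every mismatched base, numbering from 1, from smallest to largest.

Differences at site 9 (G→C), site 15 (T→A).

9, 15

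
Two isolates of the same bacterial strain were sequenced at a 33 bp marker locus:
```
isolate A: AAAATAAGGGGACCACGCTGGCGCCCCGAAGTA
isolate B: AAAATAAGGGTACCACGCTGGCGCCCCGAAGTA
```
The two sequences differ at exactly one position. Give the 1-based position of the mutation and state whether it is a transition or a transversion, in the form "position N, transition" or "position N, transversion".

position 11, transversion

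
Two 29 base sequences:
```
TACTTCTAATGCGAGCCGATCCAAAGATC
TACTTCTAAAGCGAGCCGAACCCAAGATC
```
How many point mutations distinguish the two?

Mismatches (1-based): base 10: T→A; base 20: T→A; base 23: A→C.

3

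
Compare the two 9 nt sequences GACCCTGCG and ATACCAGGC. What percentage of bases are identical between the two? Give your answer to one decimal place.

33.3%

Mismatches at positions 1, 2, 3, 6, 8, 9 (1-based): 6 of 9.
Identical positions: 3/9 = 33.33% → 33.3%.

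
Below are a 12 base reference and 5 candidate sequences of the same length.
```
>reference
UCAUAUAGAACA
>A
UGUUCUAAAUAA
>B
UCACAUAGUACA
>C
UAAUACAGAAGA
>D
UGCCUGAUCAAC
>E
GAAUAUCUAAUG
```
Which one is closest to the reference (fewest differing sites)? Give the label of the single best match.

A differs at 6 sites; B differs at 2 sites; C differs at 3 sites; D differs at 9 sites; E differs at 6 sites. The closest is B.

B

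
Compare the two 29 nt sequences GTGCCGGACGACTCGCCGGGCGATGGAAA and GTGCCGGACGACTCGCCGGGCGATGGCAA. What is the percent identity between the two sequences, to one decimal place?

96.6%

Mismatch at position 27 (1-based): 1 of 29.
Identical positions: 28/29 = 96.55% → 96.6%.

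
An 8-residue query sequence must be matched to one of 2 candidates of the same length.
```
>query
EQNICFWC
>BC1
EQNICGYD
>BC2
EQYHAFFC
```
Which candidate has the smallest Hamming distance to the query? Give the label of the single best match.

BC1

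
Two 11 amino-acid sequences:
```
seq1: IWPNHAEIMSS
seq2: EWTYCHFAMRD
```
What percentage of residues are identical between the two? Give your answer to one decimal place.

18.2%

9 positions differ (1, 3, 4, 5, 6, 7, 8, 10, 11), so 2 of 11 match: 2/11 = 18.18%.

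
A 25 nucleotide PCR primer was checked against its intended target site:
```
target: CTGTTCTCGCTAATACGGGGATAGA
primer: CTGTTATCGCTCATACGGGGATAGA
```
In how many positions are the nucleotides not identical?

2

The sequences differ at positions 6, 12 (1-based) — 2 in total.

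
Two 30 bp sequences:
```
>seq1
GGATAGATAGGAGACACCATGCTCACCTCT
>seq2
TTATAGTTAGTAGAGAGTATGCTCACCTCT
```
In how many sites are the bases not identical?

7

Comparing position by position, 7 sites differ: 1 (G/T), 2 (G/T), 7 (A/T), 11 (G/T), 15 (C/G), 17 (C/G), 18 (C/T).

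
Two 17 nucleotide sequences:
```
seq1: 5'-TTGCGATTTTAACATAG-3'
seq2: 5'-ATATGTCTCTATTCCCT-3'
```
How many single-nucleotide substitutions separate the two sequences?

12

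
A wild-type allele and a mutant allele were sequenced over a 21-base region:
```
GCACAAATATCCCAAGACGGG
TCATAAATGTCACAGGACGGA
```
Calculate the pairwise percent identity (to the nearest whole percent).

71%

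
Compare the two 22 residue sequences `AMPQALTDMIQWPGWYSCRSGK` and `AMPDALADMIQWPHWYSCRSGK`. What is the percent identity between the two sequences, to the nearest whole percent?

Mismatches at positions 4, 7, 14 (1-based): 3 of 22.
Identical positions: 19/22 = 86.36% → 86%.

86%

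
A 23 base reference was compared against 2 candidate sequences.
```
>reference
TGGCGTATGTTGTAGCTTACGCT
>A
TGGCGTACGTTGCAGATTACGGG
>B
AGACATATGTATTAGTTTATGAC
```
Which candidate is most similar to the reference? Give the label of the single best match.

A

A differs at 5 sites; B differs at 9 sites. The closest is A.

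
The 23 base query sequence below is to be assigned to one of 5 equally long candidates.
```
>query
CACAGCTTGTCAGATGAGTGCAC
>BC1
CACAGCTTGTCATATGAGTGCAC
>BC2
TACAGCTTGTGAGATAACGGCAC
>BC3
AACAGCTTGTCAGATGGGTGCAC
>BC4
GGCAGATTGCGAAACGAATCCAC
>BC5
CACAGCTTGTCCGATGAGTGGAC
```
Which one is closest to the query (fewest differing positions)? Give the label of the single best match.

BC1

BC1 differs at 1 position; BC2 differs at 5 positions; BC3 differs at 2 positions; BC4 differs at 9 positions; BC5 differs at 2 positions. The closest is BC1.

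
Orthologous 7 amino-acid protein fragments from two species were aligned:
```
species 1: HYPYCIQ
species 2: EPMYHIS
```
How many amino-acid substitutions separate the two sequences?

Mismatches (1-based): position 1: H→E; position 2: Y→P; position 3: P→M; position 5: C→H; position 7: Q→S.

5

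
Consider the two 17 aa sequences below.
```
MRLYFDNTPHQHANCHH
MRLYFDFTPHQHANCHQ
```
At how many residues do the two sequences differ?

Comparing position by position, 2 residues differ: 7 (N/F), 17 (H/Q).

2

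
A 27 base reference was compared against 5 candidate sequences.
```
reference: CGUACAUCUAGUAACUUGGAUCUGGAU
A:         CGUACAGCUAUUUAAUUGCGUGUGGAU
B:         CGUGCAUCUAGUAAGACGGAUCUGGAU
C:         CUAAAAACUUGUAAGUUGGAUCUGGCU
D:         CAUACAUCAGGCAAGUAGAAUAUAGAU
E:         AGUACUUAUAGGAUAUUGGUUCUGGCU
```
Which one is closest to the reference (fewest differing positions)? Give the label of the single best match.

B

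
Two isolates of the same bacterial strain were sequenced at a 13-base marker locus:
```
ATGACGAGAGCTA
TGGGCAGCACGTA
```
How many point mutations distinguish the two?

8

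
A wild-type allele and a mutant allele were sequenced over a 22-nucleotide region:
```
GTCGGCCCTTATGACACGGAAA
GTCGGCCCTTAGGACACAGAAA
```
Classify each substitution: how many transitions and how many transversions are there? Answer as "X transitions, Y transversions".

1 transition, 1 transversion

Mismatches (1-based):
position 12: T→G (pyrimidine→purine, transversion)
position 18: G→A (purine→purine, transition)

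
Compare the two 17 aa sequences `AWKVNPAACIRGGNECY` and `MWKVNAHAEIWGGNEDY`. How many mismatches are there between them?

6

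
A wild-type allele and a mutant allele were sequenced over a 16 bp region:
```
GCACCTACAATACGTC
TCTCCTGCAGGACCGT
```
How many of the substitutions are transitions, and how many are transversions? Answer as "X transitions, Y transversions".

3 transitions, 5 transversions

Mismatches (1-based):
site 1: G→T (purine→pyrimidine, transversion)
site 3: A→T (purine→pyrimidine, transversion)
site 7: A→G (purine→purine, transition)
site 10: A→G (purine→purine, transition)
site 11: T→G (pyrimidine→purine, transversion)
site 14: G→C (purine→pyrimidine, transversion)
site 15: T→G (pyrimidine→purine, transversion)
site 16: C→T (pyrimidine→pyrimidine, transition)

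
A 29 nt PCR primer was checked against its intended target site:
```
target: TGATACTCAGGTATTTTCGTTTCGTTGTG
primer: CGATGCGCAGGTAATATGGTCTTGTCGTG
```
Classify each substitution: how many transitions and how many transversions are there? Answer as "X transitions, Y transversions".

5 transitions, 4 transversions

Transitions (purine↔purine or pyrimidine↔pyrimidine): 1 T→C, 5 A→G, 21 T→C, 23 C→T, 26 T→C.
Transversions (purine↔pyrimidine): 7 T→G, 14 T→A, 16 T→A, 18 C→G.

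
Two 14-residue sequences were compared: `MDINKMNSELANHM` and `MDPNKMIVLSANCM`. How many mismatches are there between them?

Comparing position by position, 6 positions differ: 3 (I/P), 7 (N/I), 8 (S/V), 9 (E/L), 10 (L/S), 13 (H/C).

6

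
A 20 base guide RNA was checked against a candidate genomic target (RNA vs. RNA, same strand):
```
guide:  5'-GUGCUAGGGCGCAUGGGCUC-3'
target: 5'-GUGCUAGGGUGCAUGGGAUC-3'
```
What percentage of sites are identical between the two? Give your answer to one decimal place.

90.0%

2 positions differ (10, 18), so 18 of 20 match: 18/20 = 90%.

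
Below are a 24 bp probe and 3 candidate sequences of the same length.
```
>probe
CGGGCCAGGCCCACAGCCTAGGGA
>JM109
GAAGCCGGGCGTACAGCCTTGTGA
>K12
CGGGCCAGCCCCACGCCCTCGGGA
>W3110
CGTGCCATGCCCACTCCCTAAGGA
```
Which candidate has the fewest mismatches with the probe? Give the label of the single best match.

K12

Hamming distances to probe — JM109: 8; K12: 4; W3110: 5.
Smallest is K12 with 4 mismatches.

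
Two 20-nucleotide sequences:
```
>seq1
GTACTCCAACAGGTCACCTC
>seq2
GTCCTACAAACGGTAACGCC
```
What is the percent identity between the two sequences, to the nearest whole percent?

65%

Mismatches at positions 3, 6, 10, 11, 15, 18, 19 (1-based): 7 of 20.
Identical positions: 13/20 = 65% → 65%.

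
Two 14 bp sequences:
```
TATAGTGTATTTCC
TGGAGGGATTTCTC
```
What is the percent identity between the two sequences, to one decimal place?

50.0%

7 positions differ (2, 3, 6, 8, 9, 12, 13), so 7 of 14 match: 7/14 = 50%.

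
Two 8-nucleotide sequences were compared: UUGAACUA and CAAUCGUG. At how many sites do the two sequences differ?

Mismatches (1-based): site 1: U→C; site 2: U→A; site 3: G→A; site 4: A→U; site 5: A→C; site 6: C→G; site 8: A→G.

7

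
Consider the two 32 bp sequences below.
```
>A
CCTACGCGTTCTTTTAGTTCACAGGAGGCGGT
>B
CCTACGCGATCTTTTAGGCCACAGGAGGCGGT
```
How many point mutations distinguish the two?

3

Mismatches (1-based): base 9: T→A; base 18: T→G; base 19: T→C.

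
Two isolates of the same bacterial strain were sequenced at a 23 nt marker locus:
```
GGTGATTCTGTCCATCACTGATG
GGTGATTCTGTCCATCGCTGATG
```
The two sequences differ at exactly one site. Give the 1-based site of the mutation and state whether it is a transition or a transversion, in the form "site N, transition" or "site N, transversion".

site 17, transition

Site 17 changes A→G. A is a purine and G is a purine, so this is a transition.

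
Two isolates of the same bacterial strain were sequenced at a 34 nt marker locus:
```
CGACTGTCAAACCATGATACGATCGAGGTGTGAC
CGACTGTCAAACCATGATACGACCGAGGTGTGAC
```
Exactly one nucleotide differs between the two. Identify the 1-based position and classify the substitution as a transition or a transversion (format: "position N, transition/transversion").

Position 23 changes T→C. T is a pyrimidine and C is a pyrimidine, so this is a transition.

position 23, transition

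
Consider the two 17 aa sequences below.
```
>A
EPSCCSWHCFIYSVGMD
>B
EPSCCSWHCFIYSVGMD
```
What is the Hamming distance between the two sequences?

0

No positions differ; the sequences are identical.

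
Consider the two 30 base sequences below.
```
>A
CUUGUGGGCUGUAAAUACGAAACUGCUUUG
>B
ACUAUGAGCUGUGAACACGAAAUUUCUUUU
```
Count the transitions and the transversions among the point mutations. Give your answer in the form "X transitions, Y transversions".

6 transitions, 3 transversions

Mismatches (1-based):
base 1: C→A (pyrimidine→purine, transversion)
base 2: U→C (pyrimidine→pyrimidine, transition)
base 4: G→A (purine→purine, transition)
base 7: G→A (purine→purine, transition)
base 13: A→G (purine→purine, transition)
base 16: U→C (pyrimidine→pyrimidine, transition)
base 23: C→U (pyrimidine→pyrimidine, transition)
base 25: G→U (purine→pyrimidine, transversion)
base 30: G→U (purine→pyrimidine, transversion)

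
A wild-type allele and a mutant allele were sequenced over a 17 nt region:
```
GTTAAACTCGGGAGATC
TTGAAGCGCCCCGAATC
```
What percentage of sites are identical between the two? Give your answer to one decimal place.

47.1%

Mismatches at positions 1, 3, 6, 8, 10, 11, 12, 13, 14 (1-based): 9 of 17.
Identical positions: 8/17 = 47.06% → 47.1%.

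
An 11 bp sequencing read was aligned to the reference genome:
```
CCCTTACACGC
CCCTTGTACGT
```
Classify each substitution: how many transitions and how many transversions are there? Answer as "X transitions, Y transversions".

Mismatches (1-based):
base 6: A→G (purine→purine, transition)
base 7: C→T (pyrimidine→pyrimidine, transition)
base 11: C→T (pyrimidine→pyrimidine, transition)

3 transitions, 0 transversions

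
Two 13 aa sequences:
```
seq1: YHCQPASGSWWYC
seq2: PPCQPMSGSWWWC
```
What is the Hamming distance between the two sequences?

4

The sequences differ at residues 1, 2, 6, 12 (1-based) — 4 in total.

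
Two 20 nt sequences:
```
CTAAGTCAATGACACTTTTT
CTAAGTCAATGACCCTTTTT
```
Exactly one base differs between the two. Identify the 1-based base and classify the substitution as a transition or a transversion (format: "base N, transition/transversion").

The sequences differ only at base 14: A→C (purine→pyrimidine), a transversion.

base 14, transversion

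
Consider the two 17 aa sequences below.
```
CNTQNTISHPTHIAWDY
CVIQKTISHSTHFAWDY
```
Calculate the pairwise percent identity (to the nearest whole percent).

71%

5 positions differ (2, 3, 5, 10, 13), so 12 of 17 match: 12/17 = 70.59%.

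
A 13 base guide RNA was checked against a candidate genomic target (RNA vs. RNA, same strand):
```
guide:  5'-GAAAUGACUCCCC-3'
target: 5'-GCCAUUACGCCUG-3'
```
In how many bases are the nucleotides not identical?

The sequences differ at bases 2, 3, 6, 9, 12, 13 (1-based) — 6 in total.

6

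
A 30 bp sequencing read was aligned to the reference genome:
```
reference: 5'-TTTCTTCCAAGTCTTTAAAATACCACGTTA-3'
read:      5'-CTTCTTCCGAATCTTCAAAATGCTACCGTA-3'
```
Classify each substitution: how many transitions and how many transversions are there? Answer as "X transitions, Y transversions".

6 transitions, 2 transversions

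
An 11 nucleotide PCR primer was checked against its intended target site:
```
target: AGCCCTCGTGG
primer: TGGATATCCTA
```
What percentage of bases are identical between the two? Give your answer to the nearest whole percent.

Mismatches at positions 1, 3, 4, 5, 6, 7, 8, 9, 10, 11 (1-based): 10 of 11.
Identical positions: 1/11 = 9.091% → 9%.

9%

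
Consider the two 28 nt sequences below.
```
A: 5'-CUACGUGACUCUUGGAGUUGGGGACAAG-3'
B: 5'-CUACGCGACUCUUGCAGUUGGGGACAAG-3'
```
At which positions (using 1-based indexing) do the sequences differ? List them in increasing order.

6, 15

Scanning 1-based: 6: U/C; 15: G/C.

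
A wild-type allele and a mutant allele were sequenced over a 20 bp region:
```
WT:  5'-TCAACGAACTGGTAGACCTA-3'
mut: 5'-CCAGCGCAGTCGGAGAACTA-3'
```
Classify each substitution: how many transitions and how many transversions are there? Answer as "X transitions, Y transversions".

2 transitions, 5 transversions

Transitions (purine↔purine or pyrimidine↔pyrimidine): 1 T→C, 4 A→G.
Transversions (purine↔pyrimidine): 7 A→C, 9 C→G, 11 G→C, 13 T→G, 17 C→A.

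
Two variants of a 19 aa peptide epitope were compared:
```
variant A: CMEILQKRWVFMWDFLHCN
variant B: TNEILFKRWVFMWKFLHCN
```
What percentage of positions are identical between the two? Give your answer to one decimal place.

4 positions differ (1, 2, 6, 14), so 15 of 19 match: 15/19 = 78.95%.

78.9%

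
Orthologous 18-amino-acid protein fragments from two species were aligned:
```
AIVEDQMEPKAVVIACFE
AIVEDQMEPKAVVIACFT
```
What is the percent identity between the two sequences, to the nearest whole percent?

94%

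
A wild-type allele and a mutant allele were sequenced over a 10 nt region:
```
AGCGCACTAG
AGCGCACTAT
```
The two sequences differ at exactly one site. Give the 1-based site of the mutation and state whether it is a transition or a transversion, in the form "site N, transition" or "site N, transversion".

Site 10 changes G→T. G is a purine and T is a pyrimidine, so this is a transversion.

site 10, transversion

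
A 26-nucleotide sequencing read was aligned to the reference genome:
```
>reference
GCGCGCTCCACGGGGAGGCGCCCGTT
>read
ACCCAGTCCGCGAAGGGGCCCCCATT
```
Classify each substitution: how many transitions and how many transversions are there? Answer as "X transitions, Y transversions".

7 transitions, 3 transversions

Transitions (purine↔purine or pyrimidine↔pyrimidine): 1 G→A, 5 G→A, 10 A→G, 13 G→A, 14 G→A, 16 A→G, 24 G→A.
Transversions (purine↔pyrimidine): 3 G→C, 6 C→G, 20 G→C.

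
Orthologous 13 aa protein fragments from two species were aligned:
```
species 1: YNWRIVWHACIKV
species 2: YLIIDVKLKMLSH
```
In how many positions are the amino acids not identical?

Comparing position by position, 11 positions differ: 2 (N/L), 3 (W/I), 4 (R/I), 5 (I/D), 7 (W/K), 8 (H/L), 9 (A/K), 10 (C/M), 11 (I/L), 12 (K/S), 13 (V/H).

11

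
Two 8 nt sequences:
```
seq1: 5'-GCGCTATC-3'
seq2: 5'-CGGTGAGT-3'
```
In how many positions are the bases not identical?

6

The sequences differ at positions 1, 2, 4, 5, 7, 8 (1-based) — 6 in total.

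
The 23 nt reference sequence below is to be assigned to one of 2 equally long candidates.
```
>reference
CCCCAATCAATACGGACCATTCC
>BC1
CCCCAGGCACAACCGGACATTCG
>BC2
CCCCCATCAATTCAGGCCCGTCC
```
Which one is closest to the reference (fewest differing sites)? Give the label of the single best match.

BC2

BC1 differs at 8 sites; BC2 differs at 6 sites. The closest is BC2.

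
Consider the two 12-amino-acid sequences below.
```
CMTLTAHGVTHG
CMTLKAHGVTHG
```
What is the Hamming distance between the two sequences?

Comparing position by position, 1 residue differs: 5 (T/K).

1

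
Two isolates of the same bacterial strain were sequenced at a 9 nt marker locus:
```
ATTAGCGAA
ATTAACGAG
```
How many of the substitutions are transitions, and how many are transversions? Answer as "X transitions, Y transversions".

Transitions (purine↔purine or pyrimidine↔pyrimidine): 5 G→A, 9 A→G.
Transversions (purine↔pyrimidine): none.

2 transitions, 0 transversions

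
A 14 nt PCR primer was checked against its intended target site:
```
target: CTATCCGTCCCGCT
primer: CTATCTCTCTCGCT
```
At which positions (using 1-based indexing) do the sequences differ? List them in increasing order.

6, 7, 10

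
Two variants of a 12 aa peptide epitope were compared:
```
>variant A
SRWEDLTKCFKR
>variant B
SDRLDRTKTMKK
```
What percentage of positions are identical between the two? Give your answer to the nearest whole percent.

42%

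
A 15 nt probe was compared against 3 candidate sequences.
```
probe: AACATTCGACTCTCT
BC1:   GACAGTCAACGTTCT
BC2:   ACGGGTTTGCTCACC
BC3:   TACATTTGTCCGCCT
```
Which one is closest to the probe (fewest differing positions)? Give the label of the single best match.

BC1

BC1 differs at 5 positions; BC2 differs at 9 positions; BC3 differs at 6 positions. The closest is BC1.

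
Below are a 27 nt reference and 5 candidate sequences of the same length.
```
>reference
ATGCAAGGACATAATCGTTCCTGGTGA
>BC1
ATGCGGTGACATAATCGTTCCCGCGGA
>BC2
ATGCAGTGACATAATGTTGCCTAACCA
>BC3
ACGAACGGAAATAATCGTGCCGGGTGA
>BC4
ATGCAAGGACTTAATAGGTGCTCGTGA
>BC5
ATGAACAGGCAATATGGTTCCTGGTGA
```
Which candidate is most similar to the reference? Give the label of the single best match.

BC1 differs at 6 bases; BC2 differs at 9 bases; BC3 differs at 6 bases; BC4 differs at 5 bases; BC5 differs at 7 bases. The closest is BC4.

BC4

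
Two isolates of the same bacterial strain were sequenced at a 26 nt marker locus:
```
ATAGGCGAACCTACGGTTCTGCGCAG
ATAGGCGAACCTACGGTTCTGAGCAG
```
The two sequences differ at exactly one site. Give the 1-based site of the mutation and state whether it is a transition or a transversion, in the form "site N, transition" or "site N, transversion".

site 22, transversion

Site 22 changes C→A. C is a pyrimidine and A is a purine, so this is a transversion.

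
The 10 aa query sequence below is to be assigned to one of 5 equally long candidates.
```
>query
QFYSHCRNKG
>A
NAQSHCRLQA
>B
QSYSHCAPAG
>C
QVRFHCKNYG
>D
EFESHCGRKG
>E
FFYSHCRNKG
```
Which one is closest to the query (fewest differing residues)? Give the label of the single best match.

E

A differs at 6 residues; B differs at 4 residues; C differs at 5 residues; D differs at 4 residues; E differs at 1 residue. The closest is E.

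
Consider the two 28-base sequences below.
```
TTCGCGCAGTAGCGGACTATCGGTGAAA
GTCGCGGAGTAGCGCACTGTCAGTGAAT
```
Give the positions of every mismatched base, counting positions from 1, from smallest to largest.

1, 7, 15, 19, 22, 28

Scanning 1-based: 1: T/G; 7: C/G; 15: G/C; 19: A/G; 22: G/A; 28: A/T.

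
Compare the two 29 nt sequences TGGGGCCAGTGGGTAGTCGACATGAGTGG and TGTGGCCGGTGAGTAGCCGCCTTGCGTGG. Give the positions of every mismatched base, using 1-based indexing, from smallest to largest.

Scanning 1-based: 3: G/T; 8: A/G; 12: G/A; 17: T/C; 20: A/C; 22: A/T; 25: A/C.

3, 8, 12, 17, 20, 22, 25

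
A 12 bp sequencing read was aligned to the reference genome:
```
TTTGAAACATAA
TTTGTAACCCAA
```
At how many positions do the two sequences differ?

3

Mismatches (1-based): position 5: A→T; position 9: A→C; position 10: T→C.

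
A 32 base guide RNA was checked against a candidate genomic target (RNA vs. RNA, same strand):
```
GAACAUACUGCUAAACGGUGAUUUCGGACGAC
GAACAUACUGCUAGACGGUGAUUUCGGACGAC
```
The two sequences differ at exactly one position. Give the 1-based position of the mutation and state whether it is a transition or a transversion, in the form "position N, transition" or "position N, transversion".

position 14, transition

The sequences differ only at position 14: A→G (purine→purine), a transition.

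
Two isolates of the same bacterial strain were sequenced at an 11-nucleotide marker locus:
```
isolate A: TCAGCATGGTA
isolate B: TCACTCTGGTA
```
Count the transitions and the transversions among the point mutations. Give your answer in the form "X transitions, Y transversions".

1 transition, 2 transversions

Mismatches (1-based):
position 4: G→C (purine→pyrimidine, transversion)
position 5: C→T (pyrimidine→pyrimidine, transition)
position 6: A→C (purine→pyrimidine, transversion)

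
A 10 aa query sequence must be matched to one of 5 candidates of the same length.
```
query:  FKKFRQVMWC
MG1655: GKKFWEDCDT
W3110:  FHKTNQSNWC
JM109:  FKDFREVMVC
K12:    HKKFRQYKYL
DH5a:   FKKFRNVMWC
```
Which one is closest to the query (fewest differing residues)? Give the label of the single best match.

Hamming distances to query — MG1655: 7; W3110: 5; JM109: 3; K12: 5; DH5a: 1.
Smallest is DH5a with 1 mismatch.

DH5a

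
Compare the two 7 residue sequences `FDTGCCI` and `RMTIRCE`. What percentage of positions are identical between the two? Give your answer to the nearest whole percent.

29%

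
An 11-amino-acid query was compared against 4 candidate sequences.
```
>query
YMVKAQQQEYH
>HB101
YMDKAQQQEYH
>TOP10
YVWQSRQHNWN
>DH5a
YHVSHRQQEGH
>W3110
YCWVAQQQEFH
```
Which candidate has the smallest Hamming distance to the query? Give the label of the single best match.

HB101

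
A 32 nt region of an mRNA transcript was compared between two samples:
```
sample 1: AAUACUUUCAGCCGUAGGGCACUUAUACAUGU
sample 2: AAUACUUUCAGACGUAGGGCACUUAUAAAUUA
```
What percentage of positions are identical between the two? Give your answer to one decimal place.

87.5%

Mismatches at positions 12, 28, 31, 32 (1-based): 4 of 32.
Identical positions: 28/32 = 87.5% → 87.5%.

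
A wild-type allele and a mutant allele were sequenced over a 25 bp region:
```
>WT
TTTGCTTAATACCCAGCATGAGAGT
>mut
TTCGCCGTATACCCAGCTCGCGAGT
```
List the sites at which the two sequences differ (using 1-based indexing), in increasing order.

Differences at site 3 (T→C), site 6 (T→C), site 7 (T→G), site 8 (A→T), site 18 (A→T), site 19 (T→C), site 21 (A→C).

3, 6, 7, 8, 18, 19, 21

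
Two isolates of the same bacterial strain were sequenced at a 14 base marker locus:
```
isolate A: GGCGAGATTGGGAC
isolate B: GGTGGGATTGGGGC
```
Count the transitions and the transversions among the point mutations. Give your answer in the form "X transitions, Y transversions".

3 transitions, 0 transversions

Transitions (purine↔purine or pyrimidine↔pyrimidine): 3 C→T, 5 A→G, 13 A→G.
Transversions (purine↔pyrimidine): none.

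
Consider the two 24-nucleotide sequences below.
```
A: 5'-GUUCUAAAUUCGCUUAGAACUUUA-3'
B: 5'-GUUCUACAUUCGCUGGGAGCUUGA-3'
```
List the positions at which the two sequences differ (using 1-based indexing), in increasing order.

7, 15, 16, 19, 23

Scanning 1-based: 7: A/C; 15: U/G; 16: A/G; 19: A/G; 23: U/G.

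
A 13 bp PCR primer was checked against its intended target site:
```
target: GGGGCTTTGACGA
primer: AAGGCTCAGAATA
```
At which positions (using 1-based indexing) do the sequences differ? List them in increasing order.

1, 2, 7, 8, 11, 12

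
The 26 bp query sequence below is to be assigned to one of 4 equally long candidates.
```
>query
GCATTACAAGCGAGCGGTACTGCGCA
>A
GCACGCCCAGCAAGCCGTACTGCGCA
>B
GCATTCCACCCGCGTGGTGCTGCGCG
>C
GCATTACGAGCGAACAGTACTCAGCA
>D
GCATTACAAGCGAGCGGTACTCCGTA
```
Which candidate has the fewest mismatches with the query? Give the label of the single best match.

D

Hamming distances to query — A: 6; B: 7; C: 5; D: 2.
Smallest is D with 2 mismatches.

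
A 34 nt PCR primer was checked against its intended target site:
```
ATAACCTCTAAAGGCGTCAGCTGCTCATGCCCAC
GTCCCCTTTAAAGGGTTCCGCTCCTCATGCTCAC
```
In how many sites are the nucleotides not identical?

9

Comparing position by position, 9 sites differ: 1 (A/G), 3 (A/C), 4 (A/C), 8 (C/T), 15 (C/G), 16 (G/T), 19 (A/C), 23 (G/C), 31 (C/T).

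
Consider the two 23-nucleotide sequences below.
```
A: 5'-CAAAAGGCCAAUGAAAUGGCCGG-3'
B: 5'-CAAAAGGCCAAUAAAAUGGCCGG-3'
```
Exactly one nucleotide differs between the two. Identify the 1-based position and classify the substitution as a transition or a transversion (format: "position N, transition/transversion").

Position 13 changes G→A. G is a purine and A is a purine, so this is a transition.

position 13, transition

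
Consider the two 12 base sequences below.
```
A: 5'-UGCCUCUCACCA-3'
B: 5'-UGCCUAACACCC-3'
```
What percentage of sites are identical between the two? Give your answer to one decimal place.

75.0%

3 positions differ (6, 7, 12), so 9 of 12 match: 9/12 = 75%.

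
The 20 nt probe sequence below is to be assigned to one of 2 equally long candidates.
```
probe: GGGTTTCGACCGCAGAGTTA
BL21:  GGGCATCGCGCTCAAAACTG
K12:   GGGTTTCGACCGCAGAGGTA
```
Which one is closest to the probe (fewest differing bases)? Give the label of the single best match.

BL21 differs at 9 bases; K12 differs at 1 base. The closest is K12.

K12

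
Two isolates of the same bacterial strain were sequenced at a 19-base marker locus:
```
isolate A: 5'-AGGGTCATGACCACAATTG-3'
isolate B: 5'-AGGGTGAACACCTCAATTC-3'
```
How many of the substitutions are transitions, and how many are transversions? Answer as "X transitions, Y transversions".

Mismatches (1-based):
base 6: C→G (pyrimidine→purine, transversion)
base 8: T→A (pyrimidine→purine, transversion)
base 9: G→C (purine→pyrimidine, transversion)
base 13: A→T (purine→pyrimidine, transversion)
base 19: G→C (purine→pyrimidine, transversion)

0 transitions, 5 transversions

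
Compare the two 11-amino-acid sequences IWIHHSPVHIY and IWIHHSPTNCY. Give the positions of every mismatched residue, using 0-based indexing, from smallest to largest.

Scanning 0-based: 7: V/T; 8: H/N; 9: I/C.

7, 8, 9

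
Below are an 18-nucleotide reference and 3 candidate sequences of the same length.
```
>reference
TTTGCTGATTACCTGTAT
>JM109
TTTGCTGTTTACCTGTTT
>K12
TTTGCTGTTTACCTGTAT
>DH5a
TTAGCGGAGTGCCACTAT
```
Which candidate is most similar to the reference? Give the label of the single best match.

Hamming distances to reference — JM109: 2; K12: 1; DH5a: 6.
Smallest is K12 with 1 mismatch.

K12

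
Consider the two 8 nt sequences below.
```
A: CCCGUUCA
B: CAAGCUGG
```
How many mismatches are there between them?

Comparing position by position, 5 positions differ: 2 (C/A), 3 (C/A), 5 (U/C), 7 (C/G), 8 (A/G).

5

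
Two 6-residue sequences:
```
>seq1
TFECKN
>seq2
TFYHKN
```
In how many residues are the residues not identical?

2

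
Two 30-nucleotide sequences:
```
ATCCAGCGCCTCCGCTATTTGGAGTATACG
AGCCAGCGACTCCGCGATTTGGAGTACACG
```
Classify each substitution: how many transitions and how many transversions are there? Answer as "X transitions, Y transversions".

1 transition, 3 transversions

Transitions (purine↔purine or pyrimidine↔pyrimidine): 27 T→C.
Transversions (purine↔pyrimidine): 2 T→G, 9 C→A, 16 T→G.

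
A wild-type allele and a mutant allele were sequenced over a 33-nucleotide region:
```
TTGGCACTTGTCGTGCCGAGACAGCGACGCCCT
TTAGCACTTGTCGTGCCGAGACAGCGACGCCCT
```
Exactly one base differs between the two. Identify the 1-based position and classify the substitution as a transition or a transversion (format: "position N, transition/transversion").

Position 3 changes G→A. G is a purine and A is a purine, so this is a transition.

position 3, transition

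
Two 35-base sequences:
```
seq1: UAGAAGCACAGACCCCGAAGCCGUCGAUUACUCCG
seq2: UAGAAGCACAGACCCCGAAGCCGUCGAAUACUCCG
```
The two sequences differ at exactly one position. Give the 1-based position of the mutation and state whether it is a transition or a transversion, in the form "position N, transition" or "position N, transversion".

The sequences differ only at position 28: U→A (pyrimidine→purine), a transversion.

position 28, transversion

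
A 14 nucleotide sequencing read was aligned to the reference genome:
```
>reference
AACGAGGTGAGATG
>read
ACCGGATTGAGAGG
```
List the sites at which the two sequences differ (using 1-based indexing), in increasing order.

2, 5, 6, 7, 13

Scanning 1-based: 2: A/C; 5: A/G; 6: G/A; 7: G/T; 13: T/G.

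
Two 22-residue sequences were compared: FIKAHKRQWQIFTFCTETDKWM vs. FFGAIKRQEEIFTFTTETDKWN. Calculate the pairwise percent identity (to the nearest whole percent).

68%

Mismatches at positions 2, 3, 5, 9, 10, 15, 22 (1-based): 7 of 22.
Identical positions: 15/22 = 68.18% → 68%.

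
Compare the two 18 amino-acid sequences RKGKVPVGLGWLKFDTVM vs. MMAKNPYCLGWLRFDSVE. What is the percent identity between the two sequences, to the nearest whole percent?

50%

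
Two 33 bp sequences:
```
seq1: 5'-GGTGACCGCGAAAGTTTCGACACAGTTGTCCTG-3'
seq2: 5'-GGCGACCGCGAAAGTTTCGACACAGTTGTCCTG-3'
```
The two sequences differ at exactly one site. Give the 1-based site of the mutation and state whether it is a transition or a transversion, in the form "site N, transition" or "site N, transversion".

site 3, transition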